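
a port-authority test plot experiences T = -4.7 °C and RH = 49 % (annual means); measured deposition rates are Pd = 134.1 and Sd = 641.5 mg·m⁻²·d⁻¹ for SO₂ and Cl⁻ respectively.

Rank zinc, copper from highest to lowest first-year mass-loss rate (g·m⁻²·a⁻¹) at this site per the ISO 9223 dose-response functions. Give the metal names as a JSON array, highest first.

["zinc", "copper"]

zinc: f(T) = +0.038·(T−10) [T≤10 °C] = -0.5586
  SO₂ term: 0.0129·134.1^0.44·exp(0.046·49-0.5586) = 0.6067
  Sd branch = 0.0175·Sd^0.57·e^(0.008·RH+0.085·T) = 0.6916 μm/a
  sum: 0.6067 + 0.6916 → r_corr = 1.298 μm/a
  mass loss = 1.298 μm/a × 7.14 g/cm³ = 9.27 g·m⁻²·a⁻¹
copper: T≤10 °C ⇒ hinge +0.126·(-4.7−10) = -1.8522
  Pd branch = 0.0053·Pd^0.26·e^(0.059·RH+f) = 0.05352 μm/a
  Cl⁻ term: 0.01025·641.5^0.27·exp(0.036·49+0.049·-4.7) = 0.2721
  r_corr = 0.05352 + 0.2721 = 0.3256 μm/a
  mass loss = 0.3256 μm/a × 8.96 g/cm³ = 2.918 g·m⁻²·a⁻¹
Ordering by g·m⁻²·a⁻¹: zinc (9.27) > copper (2.92)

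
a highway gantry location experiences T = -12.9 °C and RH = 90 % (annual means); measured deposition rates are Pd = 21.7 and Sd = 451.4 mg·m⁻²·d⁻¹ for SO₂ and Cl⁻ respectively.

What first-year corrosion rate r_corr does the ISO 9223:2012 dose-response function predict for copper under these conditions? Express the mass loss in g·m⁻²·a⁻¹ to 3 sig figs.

copper: temperature factor f = +0.126·(-22.9) = -2.8854
  Pd branch = 0.0053·Pd^0.26·e^(0.059·RH+f) = 0.1333 μm/a
  Cl⁻ term: 0.01025·451.4^0.27·exp(0.036·90+0.049·-12.9) = 0.7245
  sum: 0.1333 + 0.7245 → r_corr = 0.8578 μm/a
Convert to mass loss: 0.8578 μm/a × 8.96 g/cm³ = 7.686 g·m⁻²·a⁻¹

r_corr = 7.69 g·m⁻²·a⁻¹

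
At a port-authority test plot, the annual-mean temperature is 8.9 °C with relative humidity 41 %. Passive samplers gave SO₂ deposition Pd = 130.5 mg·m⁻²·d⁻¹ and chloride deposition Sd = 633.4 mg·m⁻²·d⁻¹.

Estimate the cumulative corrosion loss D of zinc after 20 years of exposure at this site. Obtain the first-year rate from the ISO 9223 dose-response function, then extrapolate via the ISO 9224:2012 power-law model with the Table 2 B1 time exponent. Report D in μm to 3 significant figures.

D(20) = 31.3 μm

zinc: temperature factor f = +0.038·(-1.1) = -0.0418
  Pd branch = 0.0129·Pd^0.44·e^(0.046·RH+f) = 0.6956 μm/a
  Cl⁻ term: 0.0175·633.4^0.57·exp(0.008·41+0.085·8.9) = 2.046
  sum: 0.6956 + 2.046 → r_corr = 2.742 μm/a
Power-law: D(20) = r_corr · 20^0.813
  D(20) = 2.742 × 20^0.813 = 2.742 × 11.42 = 31.32 μm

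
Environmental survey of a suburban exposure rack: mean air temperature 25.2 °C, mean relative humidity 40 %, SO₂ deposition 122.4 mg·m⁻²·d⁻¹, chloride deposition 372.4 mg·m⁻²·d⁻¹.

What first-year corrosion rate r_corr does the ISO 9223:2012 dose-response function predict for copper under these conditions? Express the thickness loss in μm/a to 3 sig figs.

r_corr = 0.794 μm/a

copper: T>10 °C ⇒ hinge -0.080·(25.2−10) = -1.2160
  SO₂ term: 0.0053·122.4^0.26·exp(0.059·40-1.2160) = 0.05807
  Sd branch = 0.01025·Sd^0.27·e^(0.036·RH+0.049·T) = 0.7354 μm/a
  sum: 0.05807 + 0.7354 → r_corr = 0.7935 μm/a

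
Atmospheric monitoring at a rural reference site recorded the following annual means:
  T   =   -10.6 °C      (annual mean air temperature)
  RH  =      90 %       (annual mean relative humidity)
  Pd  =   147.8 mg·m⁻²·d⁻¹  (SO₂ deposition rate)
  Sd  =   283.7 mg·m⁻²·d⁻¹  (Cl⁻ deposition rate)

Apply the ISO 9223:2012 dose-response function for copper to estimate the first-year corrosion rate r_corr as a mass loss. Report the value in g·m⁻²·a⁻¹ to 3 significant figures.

r_corr = 9.04 g·m⁻²·a⁻¹

copper: f(T) = +0.126·(T−10) [T≤10 °C] = -2.5956
  sulphur-dioxide contribution → 0.2933 μm/a
  chloride contribution → 0.7154 μm/a
  ⇒ r_corr(copper) = 1.009 μm/a
Convert to mass loss: 1.009 μm/a × 8.96 g/cm³ = 9.037 g·m⁻²·a⁻¹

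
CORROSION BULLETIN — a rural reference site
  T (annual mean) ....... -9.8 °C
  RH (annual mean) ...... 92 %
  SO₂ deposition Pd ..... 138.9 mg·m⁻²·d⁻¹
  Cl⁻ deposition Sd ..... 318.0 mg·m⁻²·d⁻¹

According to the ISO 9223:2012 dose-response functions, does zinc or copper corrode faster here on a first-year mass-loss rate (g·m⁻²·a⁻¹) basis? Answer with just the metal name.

zinc: temperature factor f = +0.038·(-19.8) = -0.7524
  SO₂ term: 0.0129·138.9^0.44·exp(0.046·92-0.7524) = 3.669
  Cl⁻ term: 0.0175·318.0^0.57·exp(0.008·92+0.085·-9.8) = 0.4239
  r_corr = 3.669 + 0.4239 = 4.093 μm/a
  mass loss = 4.093 μm/a × 7.14 g/cm³ = 29.22 g·m⁻²·a⁻¹
copper: temperature factor f = +0.126·(-19.8) = -2.4948
  Pd branch = 0.0053·Pd^0.26·e^(0.059·RH+f) = 0.3591 μm/a
  Sd branch = 0.01025·Sd^0.27·e^(0.036·RH+0.049·T) = 0.8245 μm/a
  r_corr = 0.3591 + 0.8245 = 1.184 μm/a
  mass loss = 1.184 μm/a × 8.96 g/cm³ = 10.61 g·m⁻²·a⁻¹
Ordering by g·m⁻²·a⁻¹: zinc (29.2) > copper (10.6)

zinc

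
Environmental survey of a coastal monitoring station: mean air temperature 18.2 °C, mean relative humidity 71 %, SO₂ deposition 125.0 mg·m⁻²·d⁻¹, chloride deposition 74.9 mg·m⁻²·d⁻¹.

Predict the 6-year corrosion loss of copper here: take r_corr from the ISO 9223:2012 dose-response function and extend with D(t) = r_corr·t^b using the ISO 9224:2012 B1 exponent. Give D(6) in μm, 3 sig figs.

D(6) = 5.52 μm

copper: T>10 °C ⇒ hinge -0.080·(18.2−10) = -0.6560
  SO₂ term: 0.0053·125.0^0.26·exp(0.059·71-0.6560) = 0.6366
  Cl⁻ term: 0.01025·74.9^0.27·exp(0.036·71+0.049·18.2) = 1.033
  sum: 0.6366 + 1.033 → r_corr = 1.67 μm/a
Long-term exponent b (ISO 9224 Table 2, B1) = 0.667
  D(6) = 1.67 × 6^0.667 = 1.67 × 3.304 = 5.517 μm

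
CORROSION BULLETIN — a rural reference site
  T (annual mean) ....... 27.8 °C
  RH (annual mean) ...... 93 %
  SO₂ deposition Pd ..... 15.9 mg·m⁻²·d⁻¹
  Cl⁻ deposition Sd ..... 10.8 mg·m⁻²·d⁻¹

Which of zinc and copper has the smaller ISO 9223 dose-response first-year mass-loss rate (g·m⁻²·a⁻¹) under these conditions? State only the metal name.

zinc: f(T) = -0.071·(T−10) [T>10 °C] = -1.2638
  SO₂ term: 0.0129·15.9^0.44·exp(0.046·93-1.2638) = 0.8877
  Sd branch = 0.0175·Sd^0.57·e^(0.008·RH+0.085·T) = 1.519 μm/a
  sum: 0.8877 + 1.519 → r_corr = 2.406 μm/a
  mass loss = 2.406 μm/a × 7.14 g/cm³ = 17.18 g·m⁻²·a⁻¹
copper: T>10 °C ⇒ hinge -0.080·(27.8−10) = -1.4240
  SO₂ term: 0.0053·15.9^0.26·exp(0.059·93-1.4240) = 0.6327
  Cl⁻ term: 0.01025·10.8^0.27·exp(0.036·93+0.049·27.8) = 2.165
  r_corr = 0.6327 + 2.165 = 2.797 μm/a
  mass loss = 2.797 μm/a × 8.96 g/cm³ = 25.06 g·m⁻²·a⁻¹
Ordering by g·m⁻²·a⁻¹: copper (25.1) > zinc (17.2)

zinc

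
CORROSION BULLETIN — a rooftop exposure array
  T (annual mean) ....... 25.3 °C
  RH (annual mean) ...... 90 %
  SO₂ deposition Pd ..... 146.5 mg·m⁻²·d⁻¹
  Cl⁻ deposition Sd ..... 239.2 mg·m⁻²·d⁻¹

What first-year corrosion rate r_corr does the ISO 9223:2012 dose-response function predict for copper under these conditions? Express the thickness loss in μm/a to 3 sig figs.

r_corr = 5.12 μm/a

copper: T>10 °C ⇒ hinge -0.080·(25.3−10) = -1.2240
  SO₂ term: 0.0053·146.5^0.26·exp(0.059·90-1.2240) = 1.153
  Sd branch = 0.01025·Sd^0.27·e^(0.036·RH+0.049·T) = 3.967 μm/a
  r_corr = 1.153 + 3.967 = 5.121 μm/a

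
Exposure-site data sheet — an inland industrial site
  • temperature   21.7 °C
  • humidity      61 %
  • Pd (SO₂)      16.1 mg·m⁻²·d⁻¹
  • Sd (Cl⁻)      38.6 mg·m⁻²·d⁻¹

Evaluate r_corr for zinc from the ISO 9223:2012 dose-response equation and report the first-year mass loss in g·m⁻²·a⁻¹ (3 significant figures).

zinc: f(T) = -0.071·(T−10) [T>10 °C] = -0.8307
  SO₂ term: 0.0129·16.1^0.44·exp(0.046·61-0.8307) = 0.3158
  Sd branch = 0.0175·Sd^0.57·e^(0.008·RH+0.085·T) = 1.447 μm/a
  sum: 0.3158 + 1.447 → r_corr = 1.763 μm/a
Convert to mass loss: 1.763 μm/a × 7.14 g/cm³ = 12.58 g·m⁻²·a⁻¹

r_corr = 12.6 g·m⁻²·a⁻¹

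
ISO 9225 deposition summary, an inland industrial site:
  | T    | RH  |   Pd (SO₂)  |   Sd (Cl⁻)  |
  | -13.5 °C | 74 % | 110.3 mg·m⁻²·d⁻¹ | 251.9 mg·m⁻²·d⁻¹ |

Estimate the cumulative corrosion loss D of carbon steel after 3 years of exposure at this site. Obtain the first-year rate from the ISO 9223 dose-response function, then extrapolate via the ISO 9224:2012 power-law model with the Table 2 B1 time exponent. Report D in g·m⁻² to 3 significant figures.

carbon steel: f(T) = +0.150·(T−10) [T≤10 °C] = -3.5250
  SO₂ term: 1.77·110.3^0.52·exp(0.02·74-3.5250) = 2.642
  Cl⁻ term: 0.102·251.9^0.62·exp(0.033·74+0.04·-13.5) = 21.06
  r_corr = 2.642 + 21.06 = 23.7 μm/a
Long-term exponent b (ISO 9224 Table 2, B1) = 0.523
  D(3) = 23.7 × 3^0.523 = 23.7 × 1.776 = 42.1 μm
  Mass loss = 42.1 μm × 7.85 g/cm³ = 330.5 g·m⁻²

D(3) = 330 g·m⁻²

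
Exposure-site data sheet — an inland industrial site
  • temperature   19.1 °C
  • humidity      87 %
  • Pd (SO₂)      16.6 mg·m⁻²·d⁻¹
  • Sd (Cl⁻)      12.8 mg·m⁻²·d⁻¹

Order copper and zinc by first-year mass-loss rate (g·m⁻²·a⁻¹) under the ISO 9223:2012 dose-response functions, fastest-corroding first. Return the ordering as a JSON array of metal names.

["copper", "zinc"]

copper: f(T) = -0.080·(T−10) [T>10 °C] = -0.7280
  SO₂ term: 0.0053·16.6^0.26·exp(0.059·87-0.7280) = 0.9007
  Cl⁻ term: 0.01025·12.8^0.27·exp(0.036·87+0.049·19.1) = 1.192
  r_corr = 0.9007 + 1.192 = 2.093 μm/a
  mass loss = 2.093 μm/a × 8.96 g/cm³ = 18.75 g·m⁻²·a⁻¹
zinc: temperature factor f = -0.071·(9.1) = -0.6461
  SO₂ term: 0.0129·16.6^0.44·exp(0.046·87-0.6461) = 1.273
  Sd branch = 0.0175·Sd^0.57·e^(0.008·RH+0.085·T) = 0.7612 μm/a
  r_corr = 1.273 + 0.7612 = 2.034 μm/a
  mass loss = 2.034 μm/a × 7.14 g/cm³ = 14.53 g·m⁻²·a⁻¹
Ordering by g·m⁻²·a⁻¹: copper (18.8) > zinc (14.5)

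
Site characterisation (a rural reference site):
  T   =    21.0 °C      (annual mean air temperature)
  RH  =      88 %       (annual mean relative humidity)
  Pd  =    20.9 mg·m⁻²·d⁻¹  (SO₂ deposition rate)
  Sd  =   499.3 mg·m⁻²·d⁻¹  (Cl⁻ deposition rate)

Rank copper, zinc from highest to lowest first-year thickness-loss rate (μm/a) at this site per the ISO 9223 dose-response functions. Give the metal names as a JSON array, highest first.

copper: temperature factor f = -0.080·(11.0) = -0.8800
  sulphur-dioxide contribution → 0.8713 μm/a
  chloride contribution → 3.648 μm/a
  total first-year rate 4.519 μm/a
zinc: temperature factor f = -0.071·(11.0) = -0.7810
  sulphur-dioxide contribution → 1.289 μm/a
  chloride contribution → 7.279 μm/a
  total first-year rate 8.568 μm/a
Ordering by μm/a: zinc (8.57) > copper (4.52)

["zinc", "copper"]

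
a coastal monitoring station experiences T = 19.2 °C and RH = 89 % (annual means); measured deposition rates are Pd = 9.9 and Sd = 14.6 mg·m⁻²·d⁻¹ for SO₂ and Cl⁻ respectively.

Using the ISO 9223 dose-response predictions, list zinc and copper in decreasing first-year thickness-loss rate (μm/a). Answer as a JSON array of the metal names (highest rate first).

zinc: temperature factor f = -0.071·(9.2) = -0.6532
  sulphur-dioxide contribution → 1.104 μm/a
  chloride contribution → 0.8408 μm/a
  ⇒ r_corr(zinc) = 1.945 μm/a
copper: T>10 °C ⇒ hinge -0.080·(19.2−10) = -0.7360
  sulphur-dioxide contribution → 0.879 μm/a
  chloride contribution → 1.334 μm/a
  ⇒ r_corr(copper) = 2.213 μm/a
Ordering by μm/a: copper (2.21) > zinc (1.94)

["copper", "zinc"]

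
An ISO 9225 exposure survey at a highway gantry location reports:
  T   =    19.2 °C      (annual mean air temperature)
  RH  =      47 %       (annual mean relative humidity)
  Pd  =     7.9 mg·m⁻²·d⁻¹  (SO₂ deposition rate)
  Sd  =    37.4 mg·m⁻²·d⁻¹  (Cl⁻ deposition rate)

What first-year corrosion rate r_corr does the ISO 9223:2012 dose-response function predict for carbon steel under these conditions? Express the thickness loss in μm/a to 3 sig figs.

r_corr = 17.9 μm/a

carbon steel: f(T) = -0.054·(T−10) [T>10 °C] = -0.4968
  SO₂ term: 1.77·7.9^0.52·exp(0.02·47-0.4968) = 8.076
  Cl⁻ term: 0.102·37.4^0.62·exp(0.033·47+0.04·19.2) = 9.793
  r_corr = 8.076 + 9.793 = 17.87 μm/a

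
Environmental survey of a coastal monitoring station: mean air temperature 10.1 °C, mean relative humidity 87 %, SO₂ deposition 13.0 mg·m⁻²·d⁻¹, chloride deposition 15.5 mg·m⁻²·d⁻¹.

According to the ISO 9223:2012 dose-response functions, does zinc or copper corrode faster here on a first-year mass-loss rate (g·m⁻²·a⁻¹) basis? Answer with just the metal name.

zinc: temperature factor f = -0.071·(0.1) = -0.0071
  SO₂ term: 0.0129·13.0^0.44·exp(0.046·87-0.0071) = 2.166
  Cl⁻ term: 0.0175·15.5^0.57·exp(0.008·87+0.085·10.1) = 0.395
  r_corr = 2.166 + 0.395 = 2.561 μm/a
  mass loss = 2.561 μm/a × 7.14 g/cm³ = 18.29 g·m⁻²·a⁻¹
copper: temperature factor f = -0.080·(0.1) = -0.0080
  Pd branch = 0.0053·Pd^0.26·e^(0.059·RH+f) = 1.736 μm/a
  Cl⁻ term: 0.01025·15.5^0.27·exp(0.036·87+0.049·10.1) = 0.8077
  sum: 1.736 + 0.8077 → r_corr = 2.544 μm/a
  mass loss = 2.544 μm/a × 8.96 g/cm³ = 22.8 g·m⁻²·a⁻¹
Ordering by g·m⁻²·a⁻¹: copper (22.8) > zinc (18.3)

copper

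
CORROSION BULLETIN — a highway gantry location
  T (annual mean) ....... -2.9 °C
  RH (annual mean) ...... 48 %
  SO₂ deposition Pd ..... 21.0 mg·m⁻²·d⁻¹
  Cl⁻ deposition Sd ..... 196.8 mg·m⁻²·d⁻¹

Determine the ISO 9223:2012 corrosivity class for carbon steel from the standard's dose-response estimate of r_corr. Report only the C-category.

C2

carbon steel: f(T) = +0.150·(T−10) [T≤10 °C] = -1.9350
  Pd branch = 1.77·Pd^0.52·e^(0.02·RH+f) = 3.252 μm/a
  Cl⁻ term: 0.102·196.8^0.62·exp(0.033·48+0.04·-2.9) = 11.71
  sum: 3.252 + 11.71 → r_corr = 14.96 μm/a
Category bounds: 1.3…25 μm/a bracket r_corr ⇒ C2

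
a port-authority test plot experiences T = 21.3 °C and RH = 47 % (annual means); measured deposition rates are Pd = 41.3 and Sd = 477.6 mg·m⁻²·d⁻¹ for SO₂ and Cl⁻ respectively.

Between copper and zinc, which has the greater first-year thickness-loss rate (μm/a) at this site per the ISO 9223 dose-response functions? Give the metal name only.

zinc

copper: T>10 °C ⇒ hinge -0.080·(21.3−10) = -0.9040
  SO₂ term: 0.0053·41.3^0.26·exp(0.059·47-0.9040) = 0.09039
  Cl⁻ term: 0.01025·477.6^0.27·exp(0.036·47+0.049·21.3) = 0.8359
  r_corr = 0.09039 + 0.8359 = 0.9263 μm/a
zinc: f(T) = -0.071·(T−10) [T>10 °C] = -0.8023
  SO₂ term: 0.0129·41.3^0.44·exp(0.046·47-0.8023) = 0.2583
  Sd branch = 0.0175·Sd^0.57·e^(0.008·RH+0.085·T) = 5.244 μm/a
  sum: 0.2583 + 5.244 → r_corr = 5.503 μm/a
Ordering by μm/a: zinc (5.5) > copper (0.926)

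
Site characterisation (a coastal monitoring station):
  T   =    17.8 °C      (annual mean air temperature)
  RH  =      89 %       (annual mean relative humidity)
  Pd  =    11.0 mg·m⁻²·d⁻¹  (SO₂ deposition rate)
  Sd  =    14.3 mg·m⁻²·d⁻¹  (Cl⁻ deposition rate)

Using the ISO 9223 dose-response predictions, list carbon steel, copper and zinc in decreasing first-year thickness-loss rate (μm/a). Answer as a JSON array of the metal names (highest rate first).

carbon steel: f(T) = -0.054·(T−10) [T>10 °C] = -0.4212
  sulphur-dioxide contribution → 23.97 μm/a
  chloride contribution → 20.4 μm/a
  total first-year rate 44.37 μm/a
copper: T>10 °C ⇒ hinge -0.080·(17.8−10) = -0.6240
  sulphur-dioxide contribution → 1.01 μm/a
  chloride contribution → 1.239 μm/a
  total first-year rate 2.249 μm/a
zinc: f(T) = -0.071·(T−10) [T>10 °C] = -0.5538
  sulphur-dioxide contribution → 1.277 μm/a
  chloride contribution → 0.7377 μm/a
  ⇒ r_corr(zinc) = 2.015 μm/a
Ordering by μm/a: carbon steel (44.4) > copper (2.25) > zinc (2.02)

["carbon steel", "copper", "zinc"]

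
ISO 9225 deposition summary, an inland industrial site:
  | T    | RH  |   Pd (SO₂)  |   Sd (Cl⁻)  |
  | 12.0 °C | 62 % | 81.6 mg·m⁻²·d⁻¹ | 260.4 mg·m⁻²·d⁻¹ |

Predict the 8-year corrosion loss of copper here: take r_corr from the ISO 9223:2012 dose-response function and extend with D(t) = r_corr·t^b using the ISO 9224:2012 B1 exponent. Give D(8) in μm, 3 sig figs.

copper: temperature factor f = -0.080·(2.0) = -0.1600
  sulphur-dioxide contribution → 0.5501 μm/a
  chloride contribution → 0.7721 μm/a
  total first-year rate 1.322 μm/a
ISO 9224: D(t) = r_corr · t^b with b = 0.667 (copper, B1)
  D(8) = 1.322 × 8^0.667 = 1.322 × 4.003 = 5.293 μm

D(8) = 5.29 μm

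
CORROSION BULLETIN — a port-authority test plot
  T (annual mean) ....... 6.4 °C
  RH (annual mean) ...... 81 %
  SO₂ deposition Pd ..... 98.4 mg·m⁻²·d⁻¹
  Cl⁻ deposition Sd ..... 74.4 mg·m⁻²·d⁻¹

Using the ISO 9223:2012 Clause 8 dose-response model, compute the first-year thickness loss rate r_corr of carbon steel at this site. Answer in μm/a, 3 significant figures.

carbon steel: temperature factor f = +0.150·(-3.6) = -0.5400
  Pd branch = 1.77·Pd^0.52·e^(0.02·RH+f) = 56.67 μm/a
  Cl⁻ term: 0.102·74.4^0.62·exp(0.033·81+0.04·6.4) = 27.61
  sum: 56.67 + 27.61 → r_corr = 84.28 μm/a

r_corr = 84.3 μm/a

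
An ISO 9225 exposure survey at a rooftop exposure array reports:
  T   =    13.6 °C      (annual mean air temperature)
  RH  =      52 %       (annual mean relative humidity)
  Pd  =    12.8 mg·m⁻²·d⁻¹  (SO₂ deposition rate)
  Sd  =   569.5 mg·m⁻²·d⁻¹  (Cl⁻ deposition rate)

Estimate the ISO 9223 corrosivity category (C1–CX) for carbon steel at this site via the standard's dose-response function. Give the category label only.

C4

carbon steel: f(T) = -0.054·(T−10) [T>10 °C] = -0.1944
  sulphur-dioxide contribution → 15.52 μm/a
  chloride contribution → 49.95 μm/a
  total first-year rate 65.47 μm/a
65.5 μm/a falls in (50, 80] for carbon steel → category C4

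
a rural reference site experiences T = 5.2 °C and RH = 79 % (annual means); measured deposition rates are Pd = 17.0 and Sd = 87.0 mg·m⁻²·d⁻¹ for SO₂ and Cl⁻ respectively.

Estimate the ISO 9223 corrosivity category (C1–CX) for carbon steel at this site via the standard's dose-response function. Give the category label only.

C3

carbon steel: temperature factor f = +0.150·(-4.8) = -0.7200
  Pd branch = 1.77·Pd^0.52·e^(0.02·RH+f) = 18.25 μm/a
  Cl⁻ term: 0.102·87.0^0.62·exp(0.033·79+0.04·5.2) = 27.14
  r_corr = 18.25 + 27.14 = 45.39 μm/a
45.4 μm/a falls in (25, 50] for carbon steel → category C3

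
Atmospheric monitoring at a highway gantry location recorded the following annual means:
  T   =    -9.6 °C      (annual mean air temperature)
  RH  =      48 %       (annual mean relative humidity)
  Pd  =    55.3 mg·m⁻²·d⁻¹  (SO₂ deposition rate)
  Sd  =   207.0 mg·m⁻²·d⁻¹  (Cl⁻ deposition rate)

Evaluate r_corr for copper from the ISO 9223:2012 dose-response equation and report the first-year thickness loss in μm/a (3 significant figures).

r_corr = 0.174 μm/a

copper: temperature factor f = +0.126·(-19.6) = -2.4696
  sulphur-dioxide contribution → 0.02162 μm/a
  chloride contribution → 0.1521 μm/a
  total first-year rate 0.1737 μm/a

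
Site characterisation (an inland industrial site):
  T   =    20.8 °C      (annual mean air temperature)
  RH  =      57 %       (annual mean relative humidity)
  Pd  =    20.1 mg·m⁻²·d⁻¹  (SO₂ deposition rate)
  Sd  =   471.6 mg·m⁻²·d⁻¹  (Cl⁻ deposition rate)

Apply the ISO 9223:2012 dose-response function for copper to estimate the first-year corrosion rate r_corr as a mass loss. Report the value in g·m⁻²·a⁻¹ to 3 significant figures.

r_corr = 11.7 g·m⁻²·a⁻¹

copper: temperature factor f = -0.080·(10.8) = -0.8640
  SO₂ term: 0.0053·20.1^0.26·exp(0.059·57-0.8640) = 0.1407
  Cl⁻ term: 0.01025·471.6^0.27·exp(0.036·57+0.049·20.8) = 1.165
  sum: 0.1407 + 1.165 → r_corr = 1.306 μm/a
Convert to mass loss: 1.306 μm/a × 8.96 g/cm³ = 11.7 g·m⁻²·a⁻¹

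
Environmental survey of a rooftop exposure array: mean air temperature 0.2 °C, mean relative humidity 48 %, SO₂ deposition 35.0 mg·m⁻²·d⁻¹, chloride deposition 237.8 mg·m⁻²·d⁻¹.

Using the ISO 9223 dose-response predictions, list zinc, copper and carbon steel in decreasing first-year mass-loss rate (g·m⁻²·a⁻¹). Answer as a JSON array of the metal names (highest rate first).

zinc: f(T) = +0.038·(T−10) [T≤10 °C] = -0.3724
  SO₂ term: 0.0129·35.0^0.44·exp(0.046·48-0.3724) = 0.3865
  Cl⁻ term: 0.0175·237.8^0.57·exp(0.008·48+0.085·0.2) = 0.5911
  sum: 0.3865 + 0.5911 → r_corr = 0.9776 μm/a
  mass loss = 0.9776 μm/a × 7.14 g/cm³ = 6.98 g·m⁻²·a⁻¹
copper: temperature factor f = +0.126·(-9.8) = -1.2348
  SO₂ term: 0.0053·35.0^0.26·exp(0.059·48-1.2348) = 0.06598
  Cl⁻ term: 0.01025·237.8^0.27·exp(0.036·48+0.049·0.2) = 0.2553
  r_corr = 0.06598 + 0.2553 = 0.3213 μm/a
  mass loss = 0.3213 μm/a × 8.96 g/cm³ = 2.878 g·m⁻²·a⁻¹
carbon steel: f(T) = +0.150·(T−10) [T≤10 °C] = -1.4700
  SO₂ term: 1.77·35.0^0.52·exp(0.02·48-1.4700) = 6.751
  Sd branch = 0.102·Sd^0.62·e^(0.033·RH+0.04·T) = 14.9 μm/a
  r_corr = 6.751 + 14.9 = 21.65 μm/a
  mass loss = 21.65 μm/a × 7.85 g/cm³ = 170 g·m⁻²·a⁻¹
Ordering by g·m⁻²·a⁻¹: carbon steel (170) > zinc (6.98) > copper (2.88)

["carbon steel", "zinc", "copper"]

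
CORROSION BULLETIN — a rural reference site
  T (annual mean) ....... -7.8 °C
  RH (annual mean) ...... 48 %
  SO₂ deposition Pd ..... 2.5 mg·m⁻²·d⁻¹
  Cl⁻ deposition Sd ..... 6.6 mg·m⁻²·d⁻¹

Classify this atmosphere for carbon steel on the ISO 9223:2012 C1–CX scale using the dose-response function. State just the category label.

carbon steel: temperature factor f = +0.150·(-17.8) = -2.6700
  Pd branch = 1.77·Pd^0.52·e^(0.02·RH+f) = 0.5155 μm/a
  Cl⁻ term: 0.102·6.6^0.62·exp(0.033·48+0.04·-7.8) = 1.173
  sum: 0.5155 + 1.173 → r_corr = 1.688 μm/a
1.69 μm/a falls in (1.3, 25] for carbon steel → category C2

C2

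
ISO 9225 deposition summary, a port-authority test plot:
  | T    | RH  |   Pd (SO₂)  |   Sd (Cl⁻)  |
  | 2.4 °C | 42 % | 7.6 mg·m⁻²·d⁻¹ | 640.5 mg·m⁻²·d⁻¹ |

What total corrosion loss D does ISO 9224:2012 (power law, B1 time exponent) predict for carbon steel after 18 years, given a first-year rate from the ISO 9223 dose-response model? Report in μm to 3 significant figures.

D(18) = 129 μm

carbon steel: f(T) = +0.150·(T−10) [T≤10 °C] = -1.1400
  sulphur-dioxide contribution → 3.765 μm/a
  chloride contribution → 24.68 μm/a
  total first-year rate 28.44 μm/a
ISO 9224: D(t) = r_corr · t^b with b = 0.523 (carbon steel, B1)
  D(18) = 28.44 × 18^0.523 = 28.44 × 4.534 = 129 μm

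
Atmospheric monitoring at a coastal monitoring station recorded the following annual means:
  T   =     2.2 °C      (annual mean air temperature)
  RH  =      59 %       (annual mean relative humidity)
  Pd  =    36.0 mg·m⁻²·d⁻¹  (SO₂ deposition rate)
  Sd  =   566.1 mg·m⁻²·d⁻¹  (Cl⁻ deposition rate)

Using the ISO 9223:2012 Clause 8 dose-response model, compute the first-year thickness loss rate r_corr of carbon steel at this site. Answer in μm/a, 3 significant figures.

carbon steel: f(T) = +0.150·(T−10) [T≤10 °C] = -1.1700
  Pd branch = 1.77·Pd^0.52·e^(0.02·RH+f) = 11.52 μm/a
  Sd branch = 0.102·Sd^0.62·e^(0.033·RH+0.04·T) = 39.74 μm/a
  r_corr = 11.52 + 39.74 = 51.26 μm/a

r_corr = 51.3 μm/a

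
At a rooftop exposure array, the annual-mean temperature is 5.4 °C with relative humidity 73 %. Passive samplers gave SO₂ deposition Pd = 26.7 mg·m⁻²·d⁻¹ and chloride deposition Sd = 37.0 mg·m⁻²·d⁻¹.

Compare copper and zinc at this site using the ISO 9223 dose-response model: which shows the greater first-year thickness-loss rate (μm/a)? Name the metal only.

copper: T≤10 °C ⇒ hinge +0.126·(5.4−10) = -0.5796
  SO₂ term: 0.0053·26.7^0.26·exp(0.059·73-0.5796) = 0.5176
  Sd branch = 0.01025·Sd^0.27·e^(0.036·RH+0.049·T) = 0.4902 μm/a
  r_corr = 0.5176 + 0.4902 = 1.008 μm/a
zinc: temperature factor f = +0.038·(-4.6) = -0.1748
  Pd branch = 0.0129·Pd^0.44·e^(0.046·RH+f) = 1.32 μm/a
  Sd branch = 0.0175·Sd^0.57·e^(0.008·RH+0.085·T) = 0.3889 μm/a
  sum: 1.32 + 0.3889 → r_corr = 1.709 μm/a
Ordering by μm/a: zinc (1.71) > copper (1.01)

zinc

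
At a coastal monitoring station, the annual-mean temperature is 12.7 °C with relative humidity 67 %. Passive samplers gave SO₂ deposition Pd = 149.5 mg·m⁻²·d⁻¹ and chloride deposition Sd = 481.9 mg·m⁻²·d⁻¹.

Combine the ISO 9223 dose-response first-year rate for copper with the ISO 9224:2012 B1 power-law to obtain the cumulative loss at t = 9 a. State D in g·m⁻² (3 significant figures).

copper: T>10 °C ⇒ hinge -0.080·(12.7−10) = -0.2160
  Pd branch = 0.0053·Pd^0.26·e^(0.059·RH+f) = 0.8178 μm/a
  Sd branch = 0.01025·Sd^0.27·e^(0.036·RH+0.049·T) = 1.13 μm/a
  r_corr = 0.8178 + 1.13 = 1.947 μm/a
Long-term exponent b (ISO 9224 Table 2, B1) = 0.667
  D(9) = 1.947 × 9^0.667 = 1.947 × 4.33 = 8.432 μm
  Mass loss = 8.432 μm × 8.96 g/cm³ = 75.55 g·m⁻²

D(9) = 75.5 g·m⁻²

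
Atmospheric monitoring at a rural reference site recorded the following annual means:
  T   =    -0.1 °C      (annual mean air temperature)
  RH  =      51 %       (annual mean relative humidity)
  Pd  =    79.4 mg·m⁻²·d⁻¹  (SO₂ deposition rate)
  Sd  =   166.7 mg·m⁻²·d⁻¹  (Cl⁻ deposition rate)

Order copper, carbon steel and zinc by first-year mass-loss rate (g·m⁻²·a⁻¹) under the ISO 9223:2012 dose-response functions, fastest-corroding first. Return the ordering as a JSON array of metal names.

["carbon steel", "zinc", "copper"]

copper: temperature factor f = +0.126·(-10.1) = -1.2726
  Pd branch = 0.0053·Pd^0.26·e^(0.059·RH+f) = 0.09383 μm/a
  Cl⁻ term: 0.01025·166.7^0.27·exp(0.036·51+0.049·-0.1) = 0.2546
  r_corr = 0.09383 + 0.2546 = 0.3484 μm/a
  mass loss = 0.3484 μm/a × 8.96 g/cm³ = 3.122 g·m⁻²·a⁻¹
carbon steel: T≤10 °C ⇒ hinge +0.150·(-0.1−10) = -1.5150
  SO₂ term: 1.77·79.4^0.52·exp(0.02·51-1.5150) = 10.49
  Sd branch = 0.102·Sd^0.62·e^(0.033·RH+0.04·T) = 13.04 μm/a
  sum: 10.49 + 13.04 → r_corr = 23.54 μm/a
  mass loss = 23.54 μm/a × 7.85 g/cm³ = 184.8 g·m⁻²·a⁻¹
zinc: temperature factor f = +0.038·(-10.1) = -0.3838
  SO₂ term: 0.0129·79.4^0.44·exp(0.046·51-0.3838) = 0.629
  Sd branch = 0.0175·Sd^0.57·e^(0.008·RH+0.085·T) = 0.482 μm/a
  sum: 0.629 + 0.482 → r_corr = 1.111 μm/a
  mass loss = 1.111 μm/a × 7.14 g/cm³ = 7.933 g·m⁻²·a⁻¹
Ordering by g·m⁻²·a⁻¹: carbon steel (185) > zinc (7.93) > copper (3.12)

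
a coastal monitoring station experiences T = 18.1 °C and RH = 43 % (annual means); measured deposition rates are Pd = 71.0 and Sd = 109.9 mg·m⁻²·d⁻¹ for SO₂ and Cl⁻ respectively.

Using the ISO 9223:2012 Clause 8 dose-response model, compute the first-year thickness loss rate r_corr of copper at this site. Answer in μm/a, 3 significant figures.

copper: f(T) = -0.080·(T−10) [T>10 °C] = -0.6480
  sulphur-dioxide contribution → 0.1062 μm/a
  chloride contribution → 0.4162 μm/a
  total first-year rate 0.5223 μm/a

r_corr = 0.522 μm/a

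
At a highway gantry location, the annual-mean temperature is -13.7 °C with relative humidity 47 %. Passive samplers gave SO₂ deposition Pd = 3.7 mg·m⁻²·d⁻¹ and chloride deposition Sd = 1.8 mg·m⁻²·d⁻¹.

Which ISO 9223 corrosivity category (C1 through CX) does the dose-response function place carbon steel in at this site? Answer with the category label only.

carbon steel: temperature factor f = +0.150·(-23.7) = -3.5550
  SO₂ term: 1.77·3.7^0.52·exp(0.02·47-3.5550) = 0.2557
  Cl⁻ term: 0.102·1.8^0.62·exp(0.033·47+0.04·-13.7) = 0.4004
  sum: 0.2557 + 0.4004 → r_corr = 0.6561 μm/a
ISO 9223 Table 2 (carbon steel): 0 < 0.656 ≤ 1.3 μm/a ⇒ C1

C1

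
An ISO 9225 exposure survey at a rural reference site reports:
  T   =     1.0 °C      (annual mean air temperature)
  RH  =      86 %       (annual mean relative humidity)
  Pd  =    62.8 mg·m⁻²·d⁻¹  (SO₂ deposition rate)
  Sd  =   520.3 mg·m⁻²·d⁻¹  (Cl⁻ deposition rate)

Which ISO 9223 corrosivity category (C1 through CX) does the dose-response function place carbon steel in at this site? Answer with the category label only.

carbon steel: T≤10 °C ⇒ hinge +0.150·(1.0−10) = -1.3500
  SO₂ term: 1.77·62.8^0.52·exp(0.02·86-1.3500) = 22.06
  Sd branch = 0.102·Sd^0.62·e^(0.033·RH+0.04·T) = 87.61 μm/a
  sum: 22.06 + 87.61 → r_corr = 109.7 μm/a
110 μm/a falls in (80, 200] for carbon steel → category C5

C5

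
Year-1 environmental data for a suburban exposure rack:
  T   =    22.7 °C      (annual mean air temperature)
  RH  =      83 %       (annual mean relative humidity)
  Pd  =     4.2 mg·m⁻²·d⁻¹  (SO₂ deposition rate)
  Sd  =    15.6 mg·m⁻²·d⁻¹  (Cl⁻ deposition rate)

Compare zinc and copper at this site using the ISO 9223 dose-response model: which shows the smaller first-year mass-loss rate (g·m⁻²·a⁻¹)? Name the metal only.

zinc: T>10 °C ⇒ hinge -0.071·(22.7−10) = -0.9017
  sulphur-dioxide contribution → 0.4481 μm/a
  chloride contribution → 1.121 μm/a
  total first-year rate 1.569 μm/a
  mass loss = 1.569 μm/a × 7.14 g/cm³ = 11.2 g·m⁻²·a⁻¹
copper: temperature factor f = -0.080·(12.7) = -1.0160
  sulphur-dioxide contribution → 0.3731 μm/a
  chloride contribution → 1.299 μm/a
  total first-year rate 1.672 μm/a
  mass loss = 1.672 μm/a × 8.96 g/cm³ = 14.98 g·m⁻²·a⁻¹
Ordering by g·m⁻²·a⁻¹: copper (15) > zinc (11.2)

zinc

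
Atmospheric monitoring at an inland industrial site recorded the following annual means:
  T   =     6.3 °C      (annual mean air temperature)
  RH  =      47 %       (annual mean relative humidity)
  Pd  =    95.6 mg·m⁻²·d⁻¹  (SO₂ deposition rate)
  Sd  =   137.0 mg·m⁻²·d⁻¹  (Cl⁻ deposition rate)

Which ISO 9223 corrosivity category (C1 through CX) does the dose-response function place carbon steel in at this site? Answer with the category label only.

carbon steel: temperature factor f = +0.150·(-3.7) = -0.5550
  Pd branch = 1.77·Pd^0.52·e^(0.02·RH+f) = 27.86 μm/a
  Sd branch = 0.102·Sd^0.62·e^(0.033·RH+0.04·T) = 13.07 μm/a
  r_corr = 27.86 + 13.07 = 40.94 μm/a
Category bounds: 25…50 μm/a bracket r_corr ⇒ C3

C3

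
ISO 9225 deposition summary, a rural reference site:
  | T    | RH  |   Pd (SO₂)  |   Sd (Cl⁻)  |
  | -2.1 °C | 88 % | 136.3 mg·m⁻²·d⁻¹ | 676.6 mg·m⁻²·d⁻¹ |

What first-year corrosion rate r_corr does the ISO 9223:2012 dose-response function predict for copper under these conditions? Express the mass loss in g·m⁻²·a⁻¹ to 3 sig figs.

copper: temperature factor f = +0.126·(-12.1) = -1.5246
  sulphur-dioxide contribution → 0.7447 μm/a
  chloride contribution → 1.277 μm/a
  total first-year rate 2.021 μm/a
Convert to mass loss: 2.021 μm/a × 8.96 g/cm³ = 18.11 g·m⁻²·a⁻¹

r_corr = 18.1 g·m⁻²·a⁻¹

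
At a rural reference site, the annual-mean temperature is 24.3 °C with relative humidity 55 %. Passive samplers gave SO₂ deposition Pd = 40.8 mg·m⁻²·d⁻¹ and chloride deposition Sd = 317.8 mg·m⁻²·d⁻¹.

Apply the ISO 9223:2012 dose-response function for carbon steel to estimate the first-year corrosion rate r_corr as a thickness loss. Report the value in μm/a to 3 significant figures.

carbon steel: f(T) = -0.054·(T−10) [T>10 °C] = -0.7722
  sulphur-dioxide contribution → 16.9 μm/a
  chloride contribution → 58.93 μm/a
  total first-year rate 75.83 μm/a

r_corr = 75.8 μm/a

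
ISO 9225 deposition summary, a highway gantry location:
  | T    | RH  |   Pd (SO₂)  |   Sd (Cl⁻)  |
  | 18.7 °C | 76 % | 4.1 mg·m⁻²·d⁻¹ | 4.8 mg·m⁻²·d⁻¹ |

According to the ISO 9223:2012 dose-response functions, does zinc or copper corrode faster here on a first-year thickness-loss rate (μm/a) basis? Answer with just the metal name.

copper

zinc: T>10 °C ⇒ hinge -0.071·(18.7−10) = -0.6177
  sulphur-dioxide contribution → 0.4268 μm/a
  chloride contribution → 0.3852 μm/a
  total first-year rate 0.812 μm/a
copper: temperature factor f = -0.080·(8.7) = -0.6960
  sulphur-dioxide contribution → 0.3378 μm/a
  chloride contribution → 0.6037 μm/a
  total first-year rate 0.9416 μm/a
Ordering by μm/a: copper (0.942) > zinc (0.812)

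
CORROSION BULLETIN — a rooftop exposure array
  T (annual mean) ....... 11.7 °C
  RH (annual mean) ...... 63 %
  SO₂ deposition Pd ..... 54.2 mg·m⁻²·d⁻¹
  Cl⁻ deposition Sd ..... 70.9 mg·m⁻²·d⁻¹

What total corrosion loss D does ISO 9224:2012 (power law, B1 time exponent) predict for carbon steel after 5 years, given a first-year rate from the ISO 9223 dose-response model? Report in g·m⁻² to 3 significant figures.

D(5) = 1.16e+03 g·m⁻²

carbon steel: temperature factor f = -0.054·(1.7) = -0.0918
  sulphur-dioxide contribution → 45.39 μm/a
  chloride contribution → 18.29 μm/a
  total first-year rate 63.68 μm/a
Long-term exponent b (ISO 9224 Table 2, B1) = 0.523
  D(5) = 63.68 × 5^0.523 = 63.68 × 2.32 = 147.8 μm
  Mass loss = 147.8 μm × 7.85 g/cm³ = 1160 g·m⁻²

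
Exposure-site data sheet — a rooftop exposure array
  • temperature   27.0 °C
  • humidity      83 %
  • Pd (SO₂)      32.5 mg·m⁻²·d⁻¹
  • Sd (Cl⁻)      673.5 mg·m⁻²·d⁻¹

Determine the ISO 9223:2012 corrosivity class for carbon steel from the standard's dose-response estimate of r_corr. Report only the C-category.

carbon steel: f(T) = -0.054·(T−10) [T>10 °C] = -0.9180
  SO₂ term: 1.77·32.5^0.52·exp(0.02·83-0.9180) = 22.72
  Sd branch = 0.102·Sd^0.62·e^(0.033·RH+0.04·T) = 263.5 μm/a
  r_corr = 22.72 + 263.5 = 286.2 μm/a
Category bounds: 200…700 μm/a bracket r_corr ⇒ CX

CX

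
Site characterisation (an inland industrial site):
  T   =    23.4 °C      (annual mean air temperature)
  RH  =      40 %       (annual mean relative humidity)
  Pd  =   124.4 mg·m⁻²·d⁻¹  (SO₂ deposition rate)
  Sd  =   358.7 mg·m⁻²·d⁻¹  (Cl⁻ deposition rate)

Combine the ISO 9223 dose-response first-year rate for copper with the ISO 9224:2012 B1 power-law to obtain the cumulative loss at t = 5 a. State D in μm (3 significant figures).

copper: temperature factor f = -0.080·(13.4) = -1.0720
  SO₂ term: 0.0053·124.4^0.26·exp(0.059·40-1.0720) = 0.06734
  Sd branch = 0.01025·Sd^0.27·e^(0.036·RH+0.049·T) = 0.6666 μm/a
  r_corr = 0.06734 + 0.6666 = 0.7339 μm/a
ISO 9224: D(t) = r_corr · t^b with b = 0.667 (copper, B1)
  D(5) = 0.7339 × 5^0.667 = 0.7339 × 2.926 = 2.147 μm

D(5) = 2.15 μm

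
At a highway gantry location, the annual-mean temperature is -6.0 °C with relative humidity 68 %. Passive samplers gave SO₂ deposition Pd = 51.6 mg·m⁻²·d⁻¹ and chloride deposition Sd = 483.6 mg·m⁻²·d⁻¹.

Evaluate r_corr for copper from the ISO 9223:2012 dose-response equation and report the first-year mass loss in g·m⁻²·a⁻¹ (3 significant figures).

r_corr = 5.17 g·m⁻²·a⁻¹

copper: T≤10 °C ⇒ hinge +0.126·(-6.0−10) = -2.0160
  SO₂ term: 0.0053·51.6^0.26·exp(0.059·68-2.0160) = 0.1087
  Sd branch = 0.01025·Sd^0.27·e^(0.036·RH+0.049·T) = 0.4688 μm/a
  r_corr = 0.1087 + 0.4688 = 0.5776 μm/a
Convert to mass loss: 0.5776 μm/a × 8.96 g/cm³ = 5.175 g·m⁻²·a⁻¹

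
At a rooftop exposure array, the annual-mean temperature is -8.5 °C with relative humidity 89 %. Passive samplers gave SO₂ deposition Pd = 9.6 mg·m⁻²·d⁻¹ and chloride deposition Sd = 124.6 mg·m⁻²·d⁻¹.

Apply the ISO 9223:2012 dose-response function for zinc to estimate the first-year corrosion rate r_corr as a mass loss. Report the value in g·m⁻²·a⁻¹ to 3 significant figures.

r_corr = 9.33 g·m⁻²·a⁻¹

zinc: temperature factor f = +0.038·(-18.5) = -0.7030
  sulphur-dioxide contribution → 1.036 μm/a
  chloride contribution → 0.271 μm/a
  total first-year rate 1.307 μm/a
Convert to mass loss: 1.307 μm/a × 7.14 g/cm³ = 9.334 g·m⁻²·a⁻¹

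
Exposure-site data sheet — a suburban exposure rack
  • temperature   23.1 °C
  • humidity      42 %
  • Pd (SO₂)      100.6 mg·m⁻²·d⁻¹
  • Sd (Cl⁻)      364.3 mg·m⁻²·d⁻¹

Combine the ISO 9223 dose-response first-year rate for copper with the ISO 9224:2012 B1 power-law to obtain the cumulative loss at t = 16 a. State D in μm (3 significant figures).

D(16) = 4.97 μm

copper: T>10 °C ⇒ hinge -0.080·(23.1−10) = -1.0480
  SO₂ term: 0.0053·100.6^0.26·exp(0.059·42-1.0480) = 0.07345
  Cl⁻ term: 0.01025·364.3^0.27·exp(0.036·42+0.049·23.1) = 0.7088
  sum: 0.07345 + 0.7088 → r_corr = 0.7823 μm/a
Long-term exponent b (ISO 9224 Table 2, B1) = 0.667
  D(16) = 0.7823 × 16^0.667 = 0.7823 × 6.355 = 4.972 μm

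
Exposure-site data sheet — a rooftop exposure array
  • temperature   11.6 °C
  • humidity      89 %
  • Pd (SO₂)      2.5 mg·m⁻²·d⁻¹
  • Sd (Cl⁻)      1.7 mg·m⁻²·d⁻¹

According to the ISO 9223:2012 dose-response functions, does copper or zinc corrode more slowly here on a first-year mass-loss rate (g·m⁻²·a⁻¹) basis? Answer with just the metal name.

copper: f(T) = -0.080·(T−10) [T>10 °C] = -0.1280
  SO₂ term: 0.0053·2.5^0.26·exp(0.059·89-0.1280) = 1.129
  Sd branch = 0.01025·Sd^0.27·e^(0.036·RH+0.049·T) = 0.5144 μm/a
  sum: 1.129 + 0.5144 → r_corr = 1.643 μm/a
  mass loss = 1.643 μm/a × 8.96 g/cm³ = 14.72 g·m⁻²·a⁻¹
zinc: f(T) = -0.071·(T−10) [T>10 °C] = -0.1136
  SO₂ term: 0.0129·2.5^0.44·exp(0.046·89-0.1136) = 1.034
  Cl⁻ term: 0.0175·1.7^0.57·exp(0.008·89+0.085·11.6) = 0.1294
  r_corr = 1.034 + 0.1294 = 1.163 μm/a
  mass loss = 1.163 μm/a × 7.14 g/cm³ = 8.304 g·m⁻²·a⁻¹
Ordering by g·m⁻²·a⁻¹: copper (14.7) > zinc (8.3)

zinc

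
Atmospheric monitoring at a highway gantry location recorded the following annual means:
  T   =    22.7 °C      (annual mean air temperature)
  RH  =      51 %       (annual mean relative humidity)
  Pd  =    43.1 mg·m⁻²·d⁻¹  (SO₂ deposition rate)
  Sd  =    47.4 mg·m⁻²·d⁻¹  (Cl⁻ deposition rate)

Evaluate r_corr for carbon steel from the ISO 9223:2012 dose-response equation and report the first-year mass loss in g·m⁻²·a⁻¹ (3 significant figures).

carbon steel: T>10 °C ⇒ hinge -0.054·(22.7−10) = -0.6858
  Pd branch = 1.77·Pd^0.52·e^(0.02·RH+f) = 17.5 μm/a
  Sd branch = 0.102·Sd^0.62·e^(0.033·RH+0.04·T) = 14.89 μm/a
  r_corr = 17.5 + 14.89 = 32.39 μm/a
Convert to mass loss: 32.39 μm/a × 7.85 g/cm³ = 254.2 g·m⁻²·a⁻¹

r_corr = 254 g·m⁻²·a⁻¹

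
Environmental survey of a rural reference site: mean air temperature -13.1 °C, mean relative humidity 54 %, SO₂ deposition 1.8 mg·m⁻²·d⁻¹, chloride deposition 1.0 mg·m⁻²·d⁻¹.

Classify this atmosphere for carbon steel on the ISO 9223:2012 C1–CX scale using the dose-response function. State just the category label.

C1

carbon steel: T≤10 °C ⇒ hinge +0.150·(-13.1−10) = -3.4650
  SO₂ term: 1.77·1.8^0.52·exp(0.02·54-3.4650) = 0.2213
  Cl⁻ term: 0.102·1.0^0.62·exp(0.033·54+0.04·-13.1) = 0.3589
  r_corr = 0.2213 + 0.3589 = 0.5801 μm/a
Category bounds: 0…1.3 μm/a bracket r_corr ⇒ C1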